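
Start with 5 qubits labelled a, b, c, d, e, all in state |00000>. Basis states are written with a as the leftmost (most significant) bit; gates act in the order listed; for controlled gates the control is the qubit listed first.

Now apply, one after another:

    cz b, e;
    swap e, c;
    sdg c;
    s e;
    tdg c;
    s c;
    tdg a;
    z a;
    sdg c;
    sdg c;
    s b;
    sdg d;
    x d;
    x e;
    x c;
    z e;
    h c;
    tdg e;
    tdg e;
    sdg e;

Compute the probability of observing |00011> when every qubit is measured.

Outcome |00011> occurs with probability 1/2.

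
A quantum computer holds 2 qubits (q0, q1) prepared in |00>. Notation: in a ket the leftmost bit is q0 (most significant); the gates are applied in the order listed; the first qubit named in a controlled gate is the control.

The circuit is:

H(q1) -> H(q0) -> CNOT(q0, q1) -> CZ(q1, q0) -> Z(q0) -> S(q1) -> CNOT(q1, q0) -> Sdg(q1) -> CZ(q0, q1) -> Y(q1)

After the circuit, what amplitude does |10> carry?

|10> carries amplitude I/2 in the final state.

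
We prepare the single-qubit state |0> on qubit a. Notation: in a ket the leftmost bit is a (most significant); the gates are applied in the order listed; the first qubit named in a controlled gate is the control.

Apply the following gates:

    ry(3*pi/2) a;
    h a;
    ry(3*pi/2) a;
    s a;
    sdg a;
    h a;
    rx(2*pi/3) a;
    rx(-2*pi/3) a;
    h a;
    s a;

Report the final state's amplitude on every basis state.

After the circuit, the state carries amplitude sqrt(2)/2 on |0>, sqrt(2)*I/2 on |1>. Key observation: steps 5-10 multiply out to the identity, so the circuit reduces to the remaining gates.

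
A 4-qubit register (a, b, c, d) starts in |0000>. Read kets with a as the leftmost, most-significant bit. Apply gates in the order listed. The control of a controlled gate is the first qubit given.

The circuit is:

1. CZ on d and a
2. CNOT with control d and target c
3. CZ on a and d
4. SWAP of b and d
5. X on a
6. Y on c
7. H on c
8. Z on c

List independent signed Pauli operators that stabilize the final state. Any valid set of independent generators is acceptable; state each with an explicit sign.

The final state is stabilized by the group generated by +IIXI, -ZIII, +IZII, +IIIZ; other independent generating sets are equally valid.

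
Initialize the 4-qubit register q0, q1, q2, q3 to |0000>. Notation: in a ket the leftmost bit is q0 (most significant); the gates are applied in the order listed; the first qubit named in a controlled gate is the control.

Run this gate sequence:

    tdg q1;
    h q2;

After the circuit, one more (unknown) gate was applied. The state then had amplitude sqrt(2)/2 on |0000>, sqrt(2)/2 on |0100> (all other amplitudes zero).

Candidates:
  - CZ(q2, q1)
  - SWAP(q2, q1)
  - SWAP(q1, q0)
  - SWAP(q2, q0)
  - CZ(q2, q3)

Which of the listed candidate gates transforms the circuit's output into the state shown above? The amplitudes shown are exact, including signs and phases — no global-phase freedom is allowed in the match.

It was SWAP(q2, q1) that produced the state shown.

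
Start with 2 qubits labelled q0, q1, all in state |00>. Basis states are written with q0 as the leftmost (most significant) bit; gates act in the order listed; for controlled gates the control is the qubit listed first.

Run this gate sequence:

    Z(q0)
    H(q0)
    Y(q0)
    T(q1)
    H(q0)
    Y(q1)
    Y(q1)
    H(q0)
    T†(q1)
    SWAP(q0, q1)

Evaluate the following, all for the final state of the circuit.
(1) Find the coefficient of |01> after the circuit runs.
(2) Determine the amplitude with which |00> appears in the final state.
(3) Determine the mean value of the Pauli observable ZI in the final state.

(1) |01> carries amplitude sqrt(2)*I/2 in the final state. Key observation: gates 4-9 undo each other exactly, leaving only the rest of the circuit to track.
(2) |00> carries amplitude -sqrt(2)*I/2 in the final state.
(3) The observable ZI averages to 1.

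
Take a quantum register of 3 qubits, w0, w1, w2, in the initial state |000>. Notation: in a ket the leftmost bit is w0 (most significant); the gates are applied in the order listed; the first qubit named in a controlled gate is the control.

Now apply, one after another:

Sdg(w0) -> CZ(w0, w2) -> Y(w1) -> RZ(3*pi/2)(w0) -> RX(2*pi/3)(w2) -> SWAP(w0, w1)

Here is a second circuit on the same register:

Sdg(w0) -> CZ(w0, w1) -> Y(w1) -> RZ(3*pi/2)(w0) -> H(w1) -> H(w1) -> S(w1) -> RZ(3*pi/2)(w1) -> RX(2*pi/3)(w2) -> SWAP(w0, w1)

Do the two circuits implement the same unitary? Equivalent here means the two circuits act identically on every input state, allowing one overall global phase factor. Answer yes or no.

No: there is an input state on which the two circuits produce genuinely different outputs (not merely differing by a phase).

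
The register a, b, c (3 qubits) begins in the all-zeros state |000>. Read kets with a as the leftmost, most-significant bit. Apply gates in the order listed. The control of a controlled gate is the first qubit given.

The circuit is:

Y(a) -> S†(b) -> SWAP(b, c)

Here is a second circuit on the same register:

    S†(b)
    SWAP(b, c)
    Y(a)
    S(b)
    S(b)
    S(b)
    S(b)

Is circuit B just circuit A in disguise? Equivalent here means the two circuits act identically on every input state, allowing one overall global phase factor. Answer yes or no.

Yes, they are equivalent — the unitaries differ by at most a global phase.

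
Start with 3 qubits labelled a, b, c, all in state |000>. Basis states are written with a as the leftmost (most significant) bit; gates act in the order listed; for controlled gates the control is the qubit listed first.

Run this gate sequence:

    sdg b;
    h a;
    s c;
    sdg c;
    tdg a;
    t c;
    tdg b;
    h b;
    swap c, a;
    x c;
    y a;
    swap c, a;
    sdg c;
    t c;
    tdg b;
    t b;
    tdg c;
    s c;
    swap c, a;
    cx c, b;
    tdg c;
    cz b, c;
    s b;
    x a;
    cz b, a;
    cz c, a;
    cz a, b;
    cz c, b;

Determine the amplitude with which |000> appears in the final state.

|000> carries amplitude exp(I*pi/4)/2 in the final state. Key observation: steps 12-19 multiply out to the identity, so the circuit reduces to the remaining gates.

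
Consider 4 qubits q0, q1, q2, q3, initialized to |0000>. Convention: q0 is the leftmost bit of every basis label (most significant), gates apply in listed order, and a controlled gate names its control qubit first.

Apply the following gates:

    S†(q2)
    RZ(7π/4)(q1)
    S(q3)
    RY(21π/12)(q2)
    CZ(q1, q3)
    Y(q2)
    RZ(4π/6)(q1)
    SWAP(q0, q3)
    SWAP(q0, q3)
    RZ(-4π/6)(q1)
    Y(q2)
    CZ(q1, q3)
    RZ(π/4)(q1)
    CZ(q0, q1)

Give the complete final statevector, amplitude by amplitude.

The final amplitudes are sqrt(sqrt(2) + 2)/2 on |0000>, -sqrt(2 - sqrt(2))/2 on |0010>, and 0 on every other basis state.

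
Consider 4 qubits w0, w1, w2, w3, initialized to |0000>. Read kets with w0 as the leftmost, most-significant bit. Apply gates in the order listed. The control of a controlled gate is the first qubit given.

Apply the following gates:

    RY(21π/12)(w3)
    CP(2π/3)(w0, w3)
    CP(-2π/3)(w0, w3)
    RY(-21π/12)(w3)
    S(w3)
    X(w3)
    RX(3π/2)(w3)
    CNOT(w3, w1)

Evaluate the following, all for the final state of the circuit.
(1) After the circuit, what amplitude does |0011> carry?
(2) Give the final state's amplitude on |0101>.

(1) The amplitude on |0011> is 0. Key observation: the block from step 1 through step 4 cancels to the identity and can be dropped.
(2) |0101> carries amplitude -sqrt(2)/2 in the final state.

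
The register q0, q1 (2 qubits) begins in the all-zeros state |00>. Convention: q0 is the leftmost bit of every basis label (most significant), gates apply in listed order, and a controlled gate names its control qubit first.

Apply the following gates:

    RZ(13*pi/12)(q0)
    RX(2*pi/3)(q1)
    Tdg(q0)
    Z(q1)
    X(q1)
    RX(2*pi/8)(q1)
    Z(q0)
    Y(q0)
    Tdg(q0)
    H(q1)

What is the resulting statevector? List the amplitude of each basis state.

The final amplitudes are 0 on |00>, 0 on |01>, sqrt(2)*I*sqrt(sqrt(2)/4 + 1/2)*exp(-19*I*pi/24)/4 + sqrt(6)*I*sqrt(1/2 - sqrt(2)/4)*exp(-19*I*pi/24)/4 + sqrt(2)*sqrt(1/2 - sqrt(2)/4)*exp(-19*I*pi/24)/4 - sqrt(6)*sqrt(sqrt(2)/4 + 1/2)*exp(-19*I*pi/24)/4 on |10>, sqrt(2)*sqrt(1/2 - sqrt(2)/4)*exp(-19*I*pi/24)/4 - sqrt(6)*I*sqrt(1/2 - sqrt(2)/4)*exp(-19*I*pi/24)/4 - sqrt(2)*I*sqrt(sqrt(2)/4 + 1/2)*exp(-19*I*pi/24)/4 - sqrt(6)*sqrt(sqrt(2)/4 + 1/2)*exp(-19*I*pi/24)/4 on |11>.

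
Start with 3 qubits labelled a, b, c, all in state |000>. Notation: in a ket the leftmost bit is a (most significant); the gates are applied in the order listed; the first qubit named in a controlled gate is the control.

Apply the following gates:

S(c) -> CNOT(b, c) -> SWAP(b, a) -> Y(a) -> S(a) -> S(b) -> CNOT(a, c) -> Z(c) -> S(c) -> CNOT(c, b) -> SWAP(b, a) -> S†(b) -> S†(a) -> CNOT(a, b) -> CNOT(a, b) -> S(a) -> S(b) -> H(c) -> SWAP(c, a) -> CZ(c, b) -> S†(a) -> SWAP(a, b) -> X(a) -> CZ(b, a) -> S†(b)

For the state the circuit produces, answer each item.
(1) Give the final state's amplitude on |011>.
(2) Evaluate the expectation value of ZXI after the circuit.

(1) The amplitude on |011> is -sqrt(2)*I/2.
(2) The expectation value of ZXI is 1.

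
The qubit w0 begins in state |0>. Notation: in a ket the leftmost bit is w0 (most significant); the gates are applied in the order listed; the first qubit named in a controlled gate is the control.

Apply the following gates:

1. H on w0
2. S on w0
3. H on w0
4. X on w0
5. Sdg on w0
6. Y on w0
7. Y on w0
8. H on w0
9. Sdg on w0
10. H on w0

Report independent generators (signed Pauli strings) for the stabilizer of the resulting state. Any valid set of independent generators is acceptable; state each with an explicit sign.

The final state is stabilized by the group generated by +X; other independent generating sets are equally valid.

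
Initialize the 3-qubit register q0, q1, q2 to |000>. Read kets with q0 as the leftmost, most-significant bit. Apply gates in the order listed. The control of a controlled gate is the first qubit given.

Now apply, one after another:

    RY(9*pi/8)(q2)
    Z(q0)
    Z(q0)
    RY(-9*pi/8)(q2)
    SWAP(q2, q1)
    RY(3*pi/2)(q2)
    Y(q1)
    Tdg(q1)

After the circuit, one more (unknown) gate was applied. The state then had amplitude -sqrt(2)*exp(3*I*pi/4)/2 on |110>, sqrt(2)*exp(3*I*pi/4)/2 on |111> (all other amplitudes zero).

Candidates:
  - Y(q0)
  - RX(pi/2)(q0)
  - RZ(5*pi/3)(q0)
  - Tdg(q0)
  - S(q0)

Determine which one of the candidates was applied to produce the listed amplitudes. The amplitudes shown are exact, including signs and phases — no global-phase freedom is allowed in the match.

The unique candidate consistent with the amplitudes is Y(q0). Key observation: steps 1-4 multiply out to the identity, so the circuit reduces to the remaining gates.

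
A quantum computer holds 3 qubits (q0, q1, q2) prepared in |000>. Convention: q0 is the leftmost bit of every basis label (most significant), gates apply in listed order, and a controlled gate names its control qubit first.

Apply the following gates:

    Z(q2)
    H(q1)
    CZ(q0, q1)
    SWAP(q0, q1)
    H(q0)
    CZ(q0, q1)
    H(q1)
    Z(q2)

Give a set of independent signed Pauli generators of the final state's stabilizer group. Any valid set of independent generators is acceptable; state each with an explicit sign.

The stabilizer group can be generated by +IXI, +ZII, +IIZ, among other valid generating sets.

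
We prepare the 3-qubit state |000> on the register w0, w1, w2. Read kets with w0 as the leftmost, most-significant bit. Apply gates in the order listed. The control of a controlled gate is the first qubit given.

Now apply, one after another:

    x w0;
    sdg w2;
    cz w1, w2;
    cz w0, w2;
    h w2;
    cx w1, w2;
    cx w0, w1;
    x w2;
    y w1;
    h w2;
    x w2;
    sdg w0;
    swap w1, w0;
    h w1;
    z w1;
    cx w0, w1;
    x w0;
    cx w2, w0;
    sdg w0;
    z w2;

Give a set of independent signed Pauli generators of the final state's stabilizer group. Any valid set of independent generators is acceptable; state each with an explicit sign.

The stabilizer group can be generated by +IXI, +ZII, -IIZ, among other valid generating sets.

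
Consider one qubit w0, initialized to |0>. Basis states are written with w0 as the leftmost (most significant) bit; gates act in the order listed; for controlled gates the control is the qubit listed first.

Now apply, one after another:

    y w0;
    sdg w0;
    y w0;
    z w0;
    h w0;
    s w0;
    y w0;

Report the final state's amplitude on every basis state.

After the circuit, the state carries amplitude -sqrt(2)*I/2 on |0>, sqrt(2)/2 on |1>.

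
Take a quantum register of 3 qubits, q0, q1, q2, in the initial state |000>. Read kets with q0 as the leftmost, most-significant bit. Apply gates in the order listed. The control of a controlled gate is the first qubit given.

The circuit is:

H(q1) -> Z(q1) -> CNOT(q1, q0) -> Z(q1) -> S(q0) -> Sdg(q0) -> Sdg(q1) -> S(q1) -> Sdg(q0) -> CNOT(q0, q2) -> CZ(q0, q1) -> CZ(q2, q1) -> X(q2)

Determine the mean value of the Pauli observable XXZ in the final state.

In the final state, XXZ has expectation 0. Key observation: gates 5-6 undo each other exactly, leaving only the rest of the circuit to track.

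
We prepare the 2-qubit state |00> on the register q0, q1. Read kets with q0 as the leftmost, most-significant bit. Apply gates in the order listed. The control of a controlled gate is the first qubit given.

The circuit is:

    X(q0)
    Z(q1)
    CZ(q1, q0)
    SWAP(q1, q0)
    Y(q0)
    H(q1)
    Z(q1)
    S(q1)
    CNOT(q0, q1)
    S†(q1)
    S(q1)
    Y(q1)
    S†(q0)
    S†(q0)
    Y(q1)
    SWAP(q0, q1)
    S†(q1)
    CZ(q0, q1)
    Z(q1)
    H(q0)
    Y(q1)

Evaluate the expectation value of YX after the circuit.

The observable YX averages to 0.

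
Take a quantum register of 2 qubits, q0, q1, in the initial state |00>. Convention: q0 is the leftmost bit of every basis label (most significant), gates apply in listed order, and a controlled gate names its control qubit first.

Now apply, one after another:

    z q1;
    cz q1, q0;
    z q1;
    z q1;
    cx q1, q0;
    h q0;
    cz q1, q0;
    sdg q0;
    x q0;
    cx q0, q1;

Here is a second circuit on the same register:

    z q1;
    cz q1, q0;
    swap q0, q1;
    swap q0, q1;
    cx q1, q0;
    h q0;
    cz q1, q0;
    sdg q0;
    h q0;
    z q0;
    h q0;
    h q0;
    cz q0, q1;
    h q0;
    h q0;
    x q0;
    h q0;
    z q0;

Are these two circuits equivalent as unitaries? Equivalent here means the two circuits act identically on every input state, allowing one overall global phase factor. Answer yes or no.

No: there is an input state on which the two circuits produce genuinely different outputs (not merely differing by a phase).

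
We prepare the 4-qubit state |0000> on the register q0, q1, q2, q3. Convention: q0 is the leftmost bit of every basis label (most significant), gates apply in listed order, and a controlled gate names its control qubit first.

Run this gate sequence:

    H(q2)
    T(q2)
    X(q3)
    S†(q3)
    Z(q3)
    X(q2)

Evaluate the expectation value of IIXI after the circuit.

The observable IIXI averages to sqrt(2)/2.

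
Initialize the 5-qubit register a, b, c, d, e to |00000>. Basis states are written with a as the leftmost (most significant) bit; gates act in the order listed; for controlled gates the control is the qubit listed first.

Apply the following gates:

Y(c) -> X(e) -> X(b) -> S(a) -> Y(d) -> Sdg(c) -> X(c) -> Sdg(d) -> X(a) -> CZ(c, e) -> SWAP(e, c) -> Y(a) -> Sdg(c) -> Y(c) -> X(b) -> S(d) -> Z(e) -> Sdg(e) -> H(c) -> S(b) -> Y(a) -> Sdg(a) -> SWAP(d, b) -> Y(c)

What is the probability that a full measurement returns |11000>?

The probability of measuring |11000> is 1/2.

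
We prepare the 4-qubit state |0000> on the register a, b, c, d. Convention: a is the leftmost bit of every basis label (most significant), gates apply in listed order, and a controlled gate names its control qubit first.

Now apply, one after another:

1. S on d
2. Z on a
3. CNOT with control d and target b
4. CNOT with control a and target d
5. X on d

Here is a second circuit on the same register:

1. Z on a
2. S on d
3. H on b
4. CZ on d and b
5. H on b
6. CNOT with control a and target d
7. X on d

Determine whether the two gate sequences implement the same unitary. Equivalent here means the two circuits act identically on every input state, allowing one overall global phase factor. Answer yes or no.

Yes — the two circuits implement the same unitary up to a global phase.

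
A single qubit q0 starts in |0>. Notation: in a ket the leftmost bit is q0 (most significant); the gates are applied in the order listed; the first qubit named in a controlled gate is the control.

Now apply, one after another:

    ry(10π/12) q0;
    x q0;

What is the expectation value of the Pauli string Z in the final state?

The expectation value of Z is sqrt(3)/2.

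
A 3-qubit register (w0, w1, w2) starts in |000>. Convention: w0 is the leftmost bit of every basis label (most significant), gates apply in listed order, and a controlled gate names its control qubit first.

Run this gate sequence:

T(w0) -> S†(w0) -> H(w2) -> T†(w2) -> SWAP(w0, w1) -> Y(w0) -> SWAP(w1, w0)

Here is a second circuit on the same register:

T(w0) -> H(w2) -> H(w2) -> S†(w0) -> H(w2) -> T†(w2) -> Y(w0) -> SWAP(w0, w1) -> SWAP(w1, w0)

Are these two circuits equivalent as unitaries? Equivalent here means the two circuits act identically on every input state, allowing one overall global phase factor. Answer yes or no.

No: there is an input state on which the two circuits produce genuinely different outputs (not merely differing by a phase).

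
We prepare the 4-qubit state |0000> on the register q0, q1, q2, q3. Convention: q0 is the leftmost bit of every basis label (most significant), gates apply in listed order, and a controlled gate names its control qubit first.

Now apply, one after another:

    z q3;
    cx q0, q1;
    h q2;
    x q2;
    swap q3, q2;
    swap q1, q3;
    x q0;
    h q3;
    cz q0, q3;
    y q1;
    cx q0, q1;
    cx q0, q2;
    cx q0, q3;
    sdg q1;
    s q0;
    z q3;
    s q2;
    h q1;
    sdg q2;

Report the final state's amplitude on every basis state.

After the circuit, the state carries amplitude sqrt(2)*(1 + I)/4 on |1010>, sqrt(2)*(1 + I)/4 on |1011>, sqrt(2)*(1 - I)/4 on |1110>, sqrt(2)*(1 - I)/4 on |1111>, and 0 on every other basis state.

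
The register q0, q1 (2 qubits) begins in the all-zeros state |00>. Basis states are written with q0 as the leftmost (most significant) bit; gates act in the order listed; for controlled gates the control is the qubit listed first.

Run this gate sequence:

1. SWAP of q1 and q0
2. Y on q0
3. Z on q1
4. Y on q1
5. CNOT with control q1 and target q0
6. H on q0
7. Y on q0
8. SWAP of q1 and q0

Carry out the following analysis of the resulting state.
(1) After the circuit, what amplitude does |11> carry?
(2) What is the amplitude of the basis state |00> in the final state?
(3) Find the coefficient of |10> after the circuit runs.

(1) The final state's coefficient on |11> equals -sqrt(2)*I/2.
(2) The final state's coefficient on |00> equals 0.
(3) |10> carries amplitude sqrt(2)*I/2 in the final state.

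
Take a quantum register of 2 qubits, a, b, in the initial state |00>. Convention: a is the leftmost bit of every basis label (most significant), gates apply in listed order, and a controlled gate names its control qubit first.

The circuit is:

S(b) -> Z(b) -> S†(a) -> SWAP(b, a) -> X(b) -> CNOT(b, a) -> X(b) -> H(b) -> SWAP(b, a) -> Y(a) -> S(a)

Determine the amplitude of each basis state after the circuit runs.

The resulting statevector has amplitude 0 on |00>, -sqrt(2)*I/2 on |01>, 0 on |10>, -sqrt(2)/2 on |11>.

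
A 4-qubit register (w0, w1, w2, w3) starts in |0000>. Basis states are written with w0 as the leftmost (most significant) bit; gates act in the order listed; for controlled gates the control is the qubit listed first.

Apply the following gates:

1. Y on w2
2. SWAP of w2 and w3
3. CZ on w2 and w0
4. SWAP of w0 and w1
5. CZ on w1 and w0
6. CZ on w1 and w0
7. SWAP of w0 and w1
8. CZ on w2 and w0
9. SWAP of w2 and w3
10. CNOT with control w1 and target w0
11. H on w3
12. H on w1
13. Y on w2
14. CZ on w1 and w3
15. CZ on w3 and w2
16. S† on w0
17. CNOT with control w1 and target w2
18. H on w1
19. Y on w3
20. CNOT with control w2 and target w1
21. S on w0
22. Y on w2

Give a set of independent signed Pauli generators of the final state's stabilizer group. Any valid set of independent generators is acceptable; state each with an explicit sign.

One valid set of independent stabilizer generators is -IXZI, -IZXZ, +IIZX, +ZIII (any independent generating set of the same group is equally correct). Key observation: the block from step 2 through step 9 cancels to the identity and can be dropped.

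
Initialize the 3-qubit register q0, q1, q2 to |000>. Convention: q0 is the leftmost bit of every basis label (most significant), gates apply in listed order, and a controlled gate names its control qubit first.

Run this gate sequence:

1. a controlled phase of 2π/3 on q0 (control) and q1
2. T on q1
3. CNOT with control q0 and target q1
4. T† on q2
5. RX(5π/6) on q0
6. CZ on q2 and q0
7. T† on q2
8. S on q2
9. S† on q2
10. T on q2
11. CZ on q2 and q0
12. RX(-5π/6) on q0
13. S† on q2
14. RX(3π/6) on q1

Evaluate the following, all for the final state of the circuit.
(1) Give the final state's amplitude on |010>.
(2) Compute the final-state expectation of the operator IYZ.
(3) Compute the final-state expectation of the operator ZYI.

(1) The final state's coefficient on |010> equals -sqrt(2)*I/2.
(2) The observable IYZ averages to -1.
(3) In the final state, ZYI has expectation -1.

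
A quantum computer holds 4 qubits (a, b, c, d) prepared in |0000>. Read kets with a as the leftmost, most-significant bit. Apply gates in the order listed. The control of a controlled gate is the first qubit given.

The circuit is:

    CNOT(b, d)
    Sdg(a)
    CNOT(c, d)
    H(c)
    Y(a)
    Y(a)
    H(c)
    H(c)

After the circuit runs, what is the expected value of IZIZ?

In the final state, IZIZ has expectation 1.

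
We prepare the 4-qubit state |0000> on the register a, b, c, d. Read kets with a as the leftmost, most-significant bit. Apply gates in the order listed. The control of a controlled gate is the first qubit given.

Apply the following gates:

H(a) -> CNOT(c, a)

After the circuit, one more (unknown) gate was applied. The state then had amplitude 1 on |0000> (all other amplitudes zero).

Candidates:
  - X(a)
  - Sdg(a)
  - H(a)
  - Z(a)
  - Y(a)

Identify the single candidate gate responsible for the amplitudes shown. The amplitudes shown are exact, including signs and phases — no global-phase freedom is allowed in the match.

It was H(a) that produced the state shown.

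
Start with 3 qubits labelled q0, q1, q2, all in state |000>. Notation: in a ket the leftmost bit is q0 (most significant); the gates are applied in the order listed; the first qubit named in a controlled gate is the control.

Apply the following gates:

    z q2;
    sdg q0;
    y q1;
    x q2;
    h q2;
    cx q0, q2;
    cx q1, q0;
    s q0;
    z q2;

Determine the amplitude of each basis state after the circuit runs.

After the circuit, the state carries amplitude -sqrt(2)/2 on |110>, -sqrt(2)/2 on |111>, and 0 on every other basis state.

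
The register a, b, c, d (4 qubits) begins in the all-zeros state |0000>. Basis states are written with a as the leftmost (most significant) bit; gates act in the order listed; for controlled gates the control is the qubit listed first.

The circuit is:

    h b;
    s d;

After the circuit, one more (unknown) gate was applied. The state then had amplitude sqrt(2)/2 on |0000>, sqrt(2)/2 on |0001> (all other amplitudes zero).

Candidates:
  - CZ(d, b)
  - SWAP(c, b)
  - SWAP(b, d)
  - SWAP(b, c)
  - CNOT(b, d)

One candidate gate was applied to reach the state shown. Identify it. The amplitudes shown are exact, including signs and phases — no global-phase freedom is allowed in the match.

The applied gate was SWAP(b, d).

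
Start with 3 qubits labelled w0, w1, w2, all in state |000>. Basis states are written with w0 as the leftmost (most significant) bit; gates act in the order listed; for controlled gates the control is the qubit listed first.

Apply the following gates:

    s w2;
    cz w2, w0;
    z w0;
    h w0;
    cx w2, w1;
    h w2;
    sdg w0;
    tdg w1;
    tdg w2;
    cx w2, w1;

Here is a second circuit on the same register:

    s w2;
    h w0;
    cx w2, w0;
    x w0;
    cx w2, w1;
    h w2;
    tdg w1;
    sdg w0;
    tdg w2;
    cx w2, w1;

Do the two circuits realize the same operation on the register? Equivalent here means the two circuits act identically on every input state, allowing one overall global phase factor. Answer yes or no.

Yes — the two circuits implement the same unitary up to a global phase.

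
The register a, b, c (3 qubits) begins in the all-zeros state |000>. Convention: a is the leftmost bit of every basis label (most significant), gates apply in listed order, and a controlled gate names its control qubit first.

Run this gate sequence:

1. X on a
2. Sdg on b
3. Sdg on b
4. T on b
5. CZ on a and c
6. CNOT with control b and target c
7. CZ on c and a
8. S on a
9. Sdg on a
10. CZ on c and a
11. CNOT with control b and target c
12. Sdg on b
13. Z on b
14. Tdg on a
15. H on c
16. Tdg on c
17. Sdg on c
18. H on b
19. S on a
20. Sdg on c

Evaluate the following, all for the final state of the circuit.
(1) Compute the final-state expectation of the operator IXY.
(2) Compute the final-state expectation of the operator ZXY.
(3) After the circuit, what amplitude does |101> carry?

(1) In the final state, IXY has expectation sqrt(2)/2. Key observation: steps 6-11 multiply out to the identity, so the circuit reduces to the remaining gates.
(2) The observable ZXY averages to -sqrt(2)/2.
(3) |101> carries amplitude -1/2 in the final state.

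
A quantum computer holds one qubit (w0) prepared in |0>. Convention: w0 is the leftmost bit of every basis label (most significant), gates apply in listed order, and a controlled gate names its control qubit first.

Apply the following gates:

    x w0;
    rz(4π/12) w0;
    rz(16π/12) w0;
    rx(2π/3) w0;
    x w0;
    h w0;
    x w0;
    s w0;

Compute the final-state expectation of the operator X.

In the final state, X has expectation sqrt(3)/2.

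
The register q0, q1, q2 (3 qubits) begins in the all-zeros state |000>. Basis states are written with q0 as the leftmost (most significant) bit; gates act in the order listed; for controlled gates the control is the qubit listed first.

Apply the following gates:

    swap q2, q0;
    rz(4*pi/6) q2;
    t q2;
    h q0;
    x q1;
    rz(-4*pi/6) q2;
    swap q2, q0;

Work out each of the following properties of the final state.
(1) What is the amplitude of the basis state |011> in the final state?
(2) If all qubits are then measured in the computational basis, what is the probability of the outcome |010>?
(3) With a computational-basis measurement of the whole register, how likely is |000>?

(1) |011> carries amplitude sqrt(2)/2 in the final state.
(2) A full measurement returns |010> with probability 1/2.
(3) Outcome |000> occurs with probability 0.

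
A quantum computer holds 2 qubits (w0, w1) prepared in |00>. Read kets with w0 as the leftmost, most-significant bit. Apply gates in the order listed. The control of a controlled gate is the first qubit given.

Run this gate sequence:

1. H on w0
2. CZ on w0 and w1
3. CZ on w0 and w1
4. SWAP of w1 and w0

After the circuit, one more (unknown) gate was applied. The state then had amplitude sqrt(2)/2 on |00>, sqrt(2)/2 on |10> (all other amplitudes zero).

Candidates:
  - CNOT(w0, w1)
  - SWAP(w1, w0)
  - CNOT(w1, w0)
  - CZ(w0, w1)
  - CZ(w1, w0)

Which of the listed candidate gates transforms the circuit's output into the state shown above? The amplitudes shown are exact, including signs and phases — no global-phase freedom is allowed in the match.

The applied gate was SWAP(w1, w0). Key observation: gates 2-3 undo each other exactly, leaving only the rest of the circuit to track.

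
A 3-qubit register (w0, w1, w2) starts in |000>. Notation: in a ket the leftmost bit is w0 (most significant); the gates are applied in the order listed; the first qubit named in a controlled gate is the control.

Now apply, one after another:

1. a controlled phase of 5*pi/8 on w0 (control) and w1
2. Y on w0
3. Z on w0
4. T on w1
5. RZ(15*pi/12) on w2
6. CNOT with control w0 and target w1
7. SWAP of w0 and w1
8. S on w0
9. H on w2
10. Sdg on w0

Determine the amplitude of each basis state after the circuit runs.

The resulting statevector has amplitude sqrt(2)*exp(7*I*pi/8)/2 on |110>, sqrt(2)*exp(7*I*pi/8)/2 on |111>, and 0 on every other basis state.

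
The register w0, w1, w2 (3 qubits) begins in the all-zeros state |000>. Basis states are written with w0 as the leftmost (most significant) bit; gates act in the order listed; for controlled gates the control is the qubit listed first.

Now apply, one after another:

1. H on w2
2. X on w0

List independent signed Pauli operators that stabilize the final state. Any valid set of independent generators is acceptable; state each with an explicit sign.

The final state is stabilized by the group generated by +IIX, -ZII, +IZI; other independent generating sets are equally valid.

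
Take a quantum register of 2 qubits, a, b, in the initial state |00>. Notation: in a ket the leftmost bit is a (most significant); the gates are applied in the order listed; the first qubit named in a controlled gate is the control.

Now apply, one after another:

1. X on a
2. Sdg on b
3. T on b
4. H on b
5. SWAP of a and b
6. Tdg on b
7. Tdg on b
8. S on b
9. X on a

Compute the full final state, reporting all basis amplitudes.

After the circuit, the state carries amplitude 0 on |00>, sqrt(2)/2 on |01>, 0 on |10>, sqrt(2)/2 on |11>.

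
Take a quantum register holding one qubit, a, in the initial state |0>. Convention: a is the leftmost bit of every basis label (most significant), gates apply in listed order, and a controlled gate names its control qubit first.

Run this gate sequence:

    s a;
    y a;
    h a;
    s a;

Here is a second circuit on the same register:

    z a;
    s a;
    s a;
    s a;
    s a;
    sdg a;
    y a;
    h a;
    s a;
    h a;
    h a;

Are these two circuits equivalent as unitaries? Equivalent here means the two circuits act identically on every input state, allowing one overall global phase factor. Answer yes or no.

Yes: on every input state the two circuits agree up to one overall phase factor.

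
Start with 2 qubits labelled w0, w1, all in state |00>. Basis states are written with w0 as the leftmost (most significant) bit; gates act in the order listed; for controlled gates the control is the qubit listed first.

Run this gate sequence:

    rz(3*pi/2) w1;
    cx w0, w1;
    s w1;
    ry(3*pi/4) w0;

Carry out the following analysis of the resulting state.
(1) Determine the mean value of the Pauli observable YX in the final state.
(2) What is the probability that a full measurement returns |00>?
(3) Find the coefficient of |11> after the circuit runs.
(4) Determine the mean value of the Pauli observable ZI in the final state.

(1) The expectation value of YX is 0.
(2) The probability of measuring |00> is 1/2 - sqrt(2)/4.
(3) |11> carries amplitude 0 in the final state.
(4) The expectation value of ZI is -sqrt(2)/2.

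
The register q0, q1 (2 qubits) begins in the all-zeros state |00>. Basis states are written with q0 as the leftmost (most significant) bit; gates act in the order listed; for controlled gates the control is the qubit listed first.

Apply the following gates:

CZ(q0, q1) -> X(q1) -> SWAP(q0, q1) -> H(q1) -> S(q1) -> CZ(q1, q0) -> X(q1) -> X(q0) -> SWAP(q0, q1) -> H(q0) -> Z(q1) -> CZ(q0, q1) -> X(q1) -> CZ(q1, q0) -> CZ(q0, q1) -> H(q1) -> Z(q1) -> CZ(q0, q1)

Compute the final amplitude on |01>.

The final state's coefficient on |01> equals sqrt(2)*(1 - I)/4.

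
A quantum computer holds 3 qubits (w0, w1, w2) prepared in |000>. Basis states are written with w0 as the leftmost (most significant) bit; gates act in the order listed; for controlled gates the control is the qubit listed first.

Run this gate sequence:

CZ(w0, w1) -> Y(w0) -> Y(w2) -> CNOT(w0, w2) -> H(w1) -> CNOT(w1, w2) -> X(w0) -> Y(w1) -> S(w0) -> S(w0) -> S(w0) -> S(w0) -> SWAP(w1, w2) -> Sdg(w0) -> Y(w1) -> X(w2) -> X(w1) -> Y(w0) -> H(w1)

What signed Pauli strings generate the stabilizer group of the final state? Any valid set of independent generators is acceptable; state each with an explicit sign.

The final state is stabilized by the group generated by +IXZ, +IZX, -ZII; other independent generating sets are equally valid. Key observation: gates 9-12 undo each other exactly, leaving only the rest of the circuit to track.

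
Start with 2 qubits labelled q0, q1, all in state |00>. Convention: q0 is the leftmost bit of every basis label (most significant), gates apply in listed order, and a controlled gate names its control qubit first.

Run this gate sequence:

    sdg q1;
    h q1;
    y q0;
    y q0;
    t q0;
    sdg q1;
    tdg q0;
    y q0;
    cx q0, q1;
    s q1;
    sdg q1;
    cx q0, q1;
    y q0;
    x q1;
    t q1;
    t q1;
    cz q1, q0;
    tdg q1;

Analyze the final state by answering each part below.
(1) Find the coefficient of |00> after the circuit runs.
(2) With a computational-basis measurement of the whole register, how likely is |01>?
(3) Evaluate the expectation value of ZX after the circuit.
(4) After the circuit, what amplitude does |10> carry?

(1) The amplitude on |00> is -sqrt(2)*I/2.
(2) Outcome |01> occurs with probability 1/2.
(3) The observable ZX averages to -sqrt(2)/2.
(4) The final state's coefficient on |10> equals 0.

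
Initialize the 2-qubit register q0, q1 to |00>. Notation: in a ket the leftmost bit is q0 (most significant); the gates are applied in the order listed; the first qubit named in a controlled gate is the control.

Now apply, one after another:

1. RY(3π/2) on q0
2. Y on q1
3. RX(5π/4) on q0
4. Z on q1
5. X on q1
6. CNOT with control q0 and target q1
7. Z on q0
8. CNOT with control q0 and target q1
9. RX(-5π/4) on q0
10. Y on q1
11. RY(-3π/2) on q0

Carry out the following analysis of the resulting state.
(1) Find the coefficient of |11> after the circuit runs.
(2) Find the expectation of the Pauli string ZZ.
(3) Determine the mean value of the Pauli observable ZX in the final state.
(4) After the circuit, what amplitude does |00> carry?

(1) The amplitude on |11> is sqrt(2)*(-1 - I)/2.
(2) The observable ZZ averages to 1.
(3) The expectation value of ZX is 0.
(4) |00> carries amplitude 0 in the final state.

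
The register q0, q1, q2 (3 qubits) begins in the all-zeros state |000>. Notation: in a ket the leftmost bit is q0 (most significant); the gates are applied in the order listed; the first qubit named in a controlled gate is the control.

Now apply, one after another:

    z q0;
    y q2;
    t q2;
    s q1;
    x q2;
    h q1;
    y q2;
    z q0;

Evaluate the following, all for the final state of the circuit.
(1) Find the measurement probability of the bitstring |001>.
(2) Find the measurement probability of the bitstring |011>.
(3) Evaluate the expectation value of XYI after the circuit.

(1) Outcome |001> occurs with probability 1/2.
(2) Outcome |011> occurs with probability 1/2.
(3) The observable XYI averages to 0.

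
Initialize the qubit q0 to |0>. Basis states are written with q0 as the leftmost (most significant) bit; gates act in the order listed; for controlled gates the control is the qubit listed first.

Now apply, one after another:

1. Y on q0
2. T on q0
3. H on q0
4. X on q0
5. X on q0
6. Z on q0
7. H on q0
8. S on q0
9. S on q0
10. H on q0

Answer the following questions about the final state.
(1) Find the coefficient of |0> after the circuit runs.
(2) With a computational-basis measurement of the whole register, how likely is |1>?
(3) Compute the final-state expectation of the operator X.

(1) The amplitude on |0> is sqrt(2)*exp(3*I*pi/4)/2.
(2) Outcome |1> occurs with probability 1/2.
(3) The observable X averages to 1.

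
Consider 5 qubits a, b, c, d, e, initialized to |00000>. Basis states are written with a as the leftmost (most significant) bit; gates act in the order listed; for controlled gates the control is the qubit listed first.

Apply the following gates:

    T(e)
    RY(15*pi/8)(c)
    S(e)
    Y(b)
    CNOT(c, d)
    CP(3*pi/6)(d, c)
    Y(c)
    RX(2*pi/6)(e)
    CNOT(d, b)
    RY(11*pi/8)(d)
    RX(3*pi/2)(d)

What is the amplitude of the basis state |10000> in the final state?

The amplitude on |10000> is 0.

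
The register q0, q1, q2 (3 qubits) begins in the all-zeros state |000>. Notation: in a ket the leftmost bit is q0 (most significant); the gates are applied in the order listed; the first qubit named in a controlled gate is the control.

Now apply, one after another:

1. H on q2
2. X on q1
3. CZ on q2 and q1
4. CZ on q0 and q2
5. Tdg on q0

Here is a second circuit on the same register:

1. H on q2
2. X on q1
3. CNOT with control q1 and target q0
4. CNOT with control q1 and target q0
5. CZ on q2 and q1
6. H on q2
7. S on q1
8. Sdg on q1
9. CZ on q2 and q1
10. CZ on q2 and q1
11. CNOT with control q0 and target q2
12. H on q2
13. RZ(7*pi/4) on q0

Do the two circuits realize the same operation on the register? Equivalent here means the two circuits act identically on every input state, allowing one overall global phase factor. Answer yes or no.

Yes: on every input state the two circuits agree up to one overall phase factor.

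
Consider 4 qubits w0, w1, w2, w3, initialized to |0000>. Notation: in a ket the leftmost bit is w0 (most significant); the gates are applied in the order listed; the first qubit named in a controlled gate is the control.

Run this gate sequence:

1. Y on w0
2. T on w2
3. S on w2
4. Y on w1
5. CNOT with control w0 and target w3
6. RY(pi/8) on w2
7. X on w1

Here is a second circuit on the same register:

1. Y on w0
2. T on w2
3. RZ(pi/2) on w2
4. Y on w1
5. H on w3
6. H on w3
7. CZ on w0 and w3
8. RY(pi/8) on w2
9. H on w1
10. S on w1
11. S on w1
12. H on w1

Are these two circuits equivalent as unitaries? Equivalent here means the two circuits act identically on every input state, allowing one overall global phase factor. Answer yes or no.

No, they are not equivalent — no single phase factor reconciles the two unitaries.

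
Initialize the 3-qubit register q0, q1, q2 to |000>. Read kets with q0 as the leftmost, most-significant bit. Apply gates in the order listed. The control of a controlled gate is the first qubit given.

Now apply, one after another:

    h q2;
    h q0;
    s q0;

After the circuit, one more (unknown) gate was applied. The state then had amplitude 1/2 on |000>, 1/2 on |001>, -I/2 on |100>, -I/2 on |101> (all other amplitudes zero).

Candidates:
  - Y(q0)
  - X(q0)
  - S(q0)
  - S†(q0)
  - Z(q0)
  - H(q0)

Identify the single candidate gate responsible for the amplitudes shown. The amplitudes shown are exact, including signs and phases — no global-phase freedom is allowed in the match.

The applied gate was Z(q0).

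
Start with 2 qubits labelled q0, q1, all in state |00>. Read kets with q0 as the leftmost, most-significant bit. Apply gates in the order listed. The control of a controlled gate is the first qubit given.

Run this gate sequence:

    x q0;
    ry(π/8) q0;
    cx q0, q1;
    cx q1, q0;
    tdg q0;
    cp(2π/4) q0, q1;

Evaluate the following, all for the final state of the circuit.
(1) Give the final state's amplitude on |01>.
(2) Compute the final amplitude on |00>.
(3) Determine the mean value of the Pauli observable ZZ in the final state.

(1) The final state's coefficient on |01> equals cos(pi/16).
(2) The final state's coefficient on |00> equals -sin(pi/16).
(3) The observable ZZ averages to -sqrt(sqrt(2) + 2)/2.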